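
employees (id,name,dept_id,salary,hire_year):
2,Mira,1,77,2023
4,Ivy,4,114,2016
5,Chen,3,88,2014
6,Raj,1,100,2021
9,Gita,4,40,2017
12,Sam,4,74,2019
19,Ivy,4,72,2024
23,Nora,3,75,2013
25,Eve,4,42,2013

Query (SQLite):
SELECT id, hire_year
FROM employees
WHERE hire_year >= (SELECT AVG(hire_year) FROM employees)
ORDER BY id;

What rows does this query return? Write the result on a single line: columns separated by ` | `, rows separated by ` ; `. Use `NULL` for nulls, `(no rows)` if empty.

Scalar subquery: AVG(hire_year) over all employees rows = 2017.777778 (≈; comparison uses full precision).
Keep rows where hire_year >= that value.

2 | 2023 ; 6 | 2021 ; 12 | 2019 ; 19 | 2024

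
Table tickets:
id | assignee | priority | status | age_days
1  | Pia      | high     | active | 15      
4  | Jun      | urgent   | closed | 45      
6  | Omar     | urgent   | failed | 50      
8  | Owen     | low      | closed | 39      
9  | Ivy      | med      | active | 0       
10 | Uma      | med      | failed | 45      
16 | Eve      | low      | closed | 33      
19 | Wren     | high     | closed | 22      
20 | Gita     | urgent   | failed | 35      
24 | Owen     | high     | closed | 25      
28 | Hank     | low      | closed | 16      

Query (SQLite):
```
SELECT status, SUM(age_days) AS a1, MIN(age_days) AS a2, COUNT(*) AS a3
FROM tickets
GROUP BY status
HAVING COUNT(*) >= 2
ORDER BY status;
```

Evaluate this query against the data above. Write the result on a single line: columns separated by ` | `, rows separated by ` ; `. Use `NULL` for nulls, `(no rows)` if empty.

Group tickets by status.
Per group compute: SUM(age_days), MIN(age_days), COUNT(*).
HAVING: drop groups with fewer than 2 rows.
  active: ids {1, 9} → SUM(age_days)=15, MIN(age_days)=0, COUNT(*)=2
  closed: ids {4, 8, 16, 19, 24, 28} → SUM(age_days)=180, MIN(age_days)=16, COUNT(*)=6
  failed: ids {6, 10, 20} → SUM(age_days)=130, MIN(age_days)=35, COUNT(*)=3

active | 15 | 0 | 2 ; closed | 180 | 16 | 6 ; failed | 130 | 35 | 3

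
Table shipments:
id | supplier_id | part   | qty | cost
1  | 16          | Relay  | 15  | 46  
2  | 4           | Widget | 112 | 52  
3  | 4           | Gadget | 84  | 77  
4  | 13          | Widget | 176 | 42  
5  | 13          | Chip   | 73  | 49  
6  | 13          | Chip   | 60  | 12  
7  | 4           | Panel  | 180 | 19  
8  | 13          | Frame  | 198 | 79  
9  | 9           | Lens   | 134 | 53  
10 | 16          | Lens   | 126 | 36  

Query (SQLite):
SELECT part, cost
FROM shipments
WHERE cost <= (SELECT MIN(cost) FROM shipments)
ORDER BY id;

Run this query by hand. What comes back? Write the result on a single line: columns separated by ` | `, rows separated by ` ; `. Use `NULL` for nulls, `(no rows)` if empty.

Chip | 12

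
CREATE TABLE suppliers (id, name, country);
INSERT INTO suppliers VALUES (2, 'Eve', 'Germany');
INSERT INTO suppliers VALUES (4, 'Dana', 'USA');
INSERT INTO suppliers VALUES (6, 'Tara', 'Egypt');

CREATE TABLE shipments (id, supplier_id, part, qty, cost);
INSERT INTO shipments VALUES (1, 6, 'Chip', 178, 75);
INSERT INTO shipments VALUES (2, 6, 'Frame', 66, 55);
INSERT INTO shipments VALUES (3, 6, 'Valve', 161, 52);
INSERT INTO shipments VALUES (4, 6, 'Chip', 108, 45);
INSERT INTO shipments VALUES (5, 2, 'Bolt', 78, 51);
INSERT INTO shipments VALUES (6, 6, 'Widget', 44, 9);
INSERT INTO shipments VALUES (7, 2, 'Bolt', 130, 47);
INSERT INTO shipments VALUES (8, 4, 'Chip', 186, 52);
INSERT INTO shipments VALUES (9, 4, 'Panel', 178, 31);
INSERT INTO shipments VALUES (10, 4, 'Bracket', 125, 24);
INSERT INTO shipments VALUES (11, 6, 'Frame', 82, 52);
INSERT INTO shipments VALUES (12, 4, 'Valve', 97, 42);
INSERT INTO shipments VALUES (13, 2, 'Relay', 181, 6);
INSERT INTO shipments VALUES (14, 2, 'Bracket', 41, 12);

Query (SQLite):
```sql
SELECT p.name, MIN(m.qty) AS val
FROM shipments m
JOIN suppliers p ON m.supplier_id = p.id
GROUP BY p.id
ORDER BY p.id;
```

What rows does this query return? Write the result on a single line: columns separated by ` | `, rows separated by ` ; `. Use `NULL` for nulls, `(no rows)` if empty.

Join each shipments row to its suppliers via supplier_id.
Group joined rows by suppliers.id; compute MIN(m.qty) per group.
  2: ids {5, 7, 13, 14} → MIN(m.qty)=41
  4: ids {8, 9, 10, 12} → MIN(m.qty)=97
  6: ids {1, 2, 3, 4, 6, 11} → MIN(m.qty)=44

Eve | 41 ; Dana | 97 ; Tara | 44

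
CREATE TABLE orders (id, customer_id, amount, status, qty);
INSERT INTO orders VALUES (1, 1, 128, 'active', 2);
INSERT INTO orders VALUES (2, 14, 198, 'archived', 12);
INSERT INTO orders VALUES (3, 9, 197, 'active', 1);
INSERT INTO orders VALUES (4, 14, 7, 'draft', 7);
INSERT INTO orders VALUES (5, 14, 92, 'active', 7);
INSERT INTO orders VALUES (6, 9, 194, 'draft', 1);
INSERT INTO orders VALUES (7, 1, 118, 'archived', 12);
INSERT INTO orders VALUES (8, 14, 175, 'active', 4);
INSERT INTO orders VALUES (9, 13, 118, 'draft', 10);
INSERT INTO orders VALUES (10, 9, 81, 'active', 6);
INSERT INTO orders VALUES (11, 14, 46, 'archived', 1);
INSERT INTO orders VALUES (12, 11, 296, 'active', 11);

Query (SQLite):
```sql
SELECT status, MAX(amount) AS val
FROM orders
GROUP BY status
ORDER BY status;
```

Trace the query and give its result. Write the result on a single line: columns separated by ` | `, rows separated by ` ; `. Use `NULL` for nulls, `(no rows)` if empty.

active | 296 ; archived | 198 ; draft | 194

Partition orders by status; compute MAX(amount) within each group.
  active: ids {1, 3, 5, 8, 10, 12} → MAX(amount)=296
  archived: ids {2, 7, 11} → MAX(amount)=198
  draft: ids {4, 6, 9} → MAX(amount)=194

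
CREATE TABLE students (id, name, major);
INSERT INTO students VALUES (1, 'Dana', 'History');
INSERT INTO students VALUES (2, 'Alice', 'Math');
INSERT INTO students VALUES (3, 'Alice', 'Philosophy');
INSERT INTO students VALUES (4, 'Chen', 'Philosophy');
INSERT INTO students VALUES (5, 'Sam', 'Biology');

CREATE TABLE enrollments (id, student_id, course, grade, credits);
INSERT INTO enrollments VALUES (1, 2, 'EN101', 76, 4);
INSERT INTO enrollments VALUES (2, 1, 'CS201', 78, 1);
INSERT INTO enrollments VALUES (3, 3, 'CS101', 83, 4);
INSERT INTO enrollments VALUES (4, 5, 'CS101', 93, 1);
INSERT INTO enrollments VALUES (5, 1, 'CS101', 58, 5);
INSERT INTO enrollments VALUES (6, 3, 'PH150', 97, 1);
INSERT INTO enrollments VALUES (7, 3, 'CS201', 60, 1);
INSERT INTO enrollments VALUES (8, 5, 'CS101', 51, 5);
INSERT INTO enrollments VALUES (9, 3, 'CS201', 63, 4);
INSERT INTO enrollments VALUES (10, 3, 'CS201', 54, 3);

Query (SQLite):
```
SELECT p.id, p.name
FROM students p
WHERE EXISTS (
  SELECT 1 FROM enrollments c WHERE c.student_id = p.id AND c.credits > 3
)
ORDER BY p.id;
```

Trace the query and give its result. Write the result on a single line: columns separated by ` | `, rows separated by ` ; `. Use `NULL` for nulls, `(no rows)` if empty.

1 | Dana ; 2 | Alice ; 3 | Alice ; 5 | Sam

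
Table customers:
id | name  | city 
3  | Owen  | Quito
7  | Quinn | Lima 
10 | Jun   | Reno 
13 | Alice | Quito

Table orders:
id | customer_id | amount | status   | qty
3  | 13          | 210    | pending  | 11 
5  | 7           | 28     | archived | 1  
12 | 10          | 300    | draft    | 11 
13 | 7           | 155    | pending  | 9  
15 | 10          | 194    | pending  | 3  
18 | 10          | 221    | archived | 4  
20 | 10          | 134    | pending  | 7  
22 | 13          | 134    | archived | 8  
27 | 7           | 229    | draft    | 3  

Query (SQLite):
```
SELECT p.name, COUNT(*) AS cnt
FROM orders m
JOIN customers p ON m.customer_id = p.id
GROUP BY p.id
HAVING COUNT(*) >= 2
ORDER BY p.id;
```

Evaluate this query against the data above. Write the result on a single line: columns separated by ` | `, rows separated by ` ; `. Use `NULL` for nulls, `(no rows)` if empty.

Join each orders row to its customers via customer_id.
Group joined rows by customers.id; compute COUNT(*) per group.
HAVING: keep groups with count ≥ 2.
  7: ids {5, 13, 27} → COUNT(*)=3
  10: ids {12, 15, 18, 20} → COUNT(*)=4
  13: ids {3, 22} → COUNT(*)=2

Quinn | 3 ; Jun | 4 ; Alice | 2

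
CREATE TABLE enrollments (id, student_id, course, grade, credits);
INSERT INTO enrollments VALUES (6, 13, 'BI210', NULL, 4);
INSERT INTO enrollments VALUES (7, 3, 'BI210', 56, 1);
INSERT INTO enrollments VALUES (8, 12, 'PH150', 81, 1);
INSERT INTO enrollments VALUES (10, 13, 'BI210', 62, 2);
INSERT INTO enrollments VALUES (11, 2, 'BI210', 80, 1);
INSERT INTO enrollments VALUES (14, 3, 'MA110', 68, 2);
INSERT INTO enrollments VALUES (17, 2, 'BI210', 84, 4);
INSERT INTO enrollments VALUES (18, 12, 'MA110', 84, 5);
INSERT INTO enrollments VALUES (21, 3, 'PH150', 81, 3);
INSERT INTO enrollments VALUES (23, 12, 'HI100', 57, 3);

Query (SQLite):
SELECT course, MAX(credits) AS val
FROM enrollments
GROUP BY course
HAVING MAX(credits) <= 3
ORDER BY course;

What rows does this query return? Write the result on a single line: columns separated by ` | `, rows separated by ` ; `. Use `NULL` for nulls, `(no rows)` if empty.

Partition enrollments by course; compute MAX(credits) within each group.
HAVING: keep groups where MAX(credits) <= 3.
  BI210: ids {6, 7, 10, 11, 17} → MAX(credits)=4
  HI100: ids {23} → MAX(credits)=3
  MA110: ids {14, 18} → MAX(credits)=5
  PH150: ids {8, 21} → MAX(credits)=3

HI100 | 3 ; PH150 | 3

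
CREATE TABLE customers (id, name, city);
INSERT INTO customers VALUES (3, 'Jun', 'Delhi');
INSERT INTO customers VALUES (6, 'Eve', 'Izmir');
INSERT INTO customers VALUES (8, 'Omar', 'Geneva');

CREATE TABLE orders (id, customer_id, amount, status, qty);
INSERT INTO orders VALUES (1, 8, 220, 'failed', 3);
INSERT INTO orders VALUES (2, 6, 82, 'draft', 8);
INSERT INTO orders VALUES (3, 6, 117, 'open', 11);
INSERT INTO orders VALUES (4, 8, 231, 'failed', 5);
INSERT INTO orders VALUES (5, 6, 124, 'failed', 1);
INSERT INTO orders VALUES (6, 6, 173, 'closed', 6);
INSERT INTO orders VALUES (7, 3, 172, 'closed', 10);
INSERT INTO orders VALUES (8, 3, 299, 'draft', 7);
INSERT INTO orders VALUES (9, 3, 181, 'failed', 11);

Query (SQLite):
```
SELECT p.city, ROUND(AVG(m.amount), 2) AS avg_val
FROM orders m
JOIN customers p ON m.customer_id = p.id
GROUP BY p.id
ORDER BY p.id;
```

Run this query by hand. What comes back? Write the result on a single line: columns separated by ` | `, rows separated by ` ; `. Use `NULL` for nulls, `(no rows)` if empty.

Join each orders row to its customers via customer_id.
Group joined rows by customers.id; compute ROUND(AVG(m.amount), 2) per group.
  3: ids {7, 8, 9} → ROUND(AVG(m.amount), 2)=217.33
  6: ids {2, 3, 5, 6} → ROUND(AVG(m.amount), 2)=124
  8: ids {1, 4} → ROUND(AVG(m.amount), 2)=225.5

Delhi | 217.33 ; Izmir | 124 ; Geneva | 225.5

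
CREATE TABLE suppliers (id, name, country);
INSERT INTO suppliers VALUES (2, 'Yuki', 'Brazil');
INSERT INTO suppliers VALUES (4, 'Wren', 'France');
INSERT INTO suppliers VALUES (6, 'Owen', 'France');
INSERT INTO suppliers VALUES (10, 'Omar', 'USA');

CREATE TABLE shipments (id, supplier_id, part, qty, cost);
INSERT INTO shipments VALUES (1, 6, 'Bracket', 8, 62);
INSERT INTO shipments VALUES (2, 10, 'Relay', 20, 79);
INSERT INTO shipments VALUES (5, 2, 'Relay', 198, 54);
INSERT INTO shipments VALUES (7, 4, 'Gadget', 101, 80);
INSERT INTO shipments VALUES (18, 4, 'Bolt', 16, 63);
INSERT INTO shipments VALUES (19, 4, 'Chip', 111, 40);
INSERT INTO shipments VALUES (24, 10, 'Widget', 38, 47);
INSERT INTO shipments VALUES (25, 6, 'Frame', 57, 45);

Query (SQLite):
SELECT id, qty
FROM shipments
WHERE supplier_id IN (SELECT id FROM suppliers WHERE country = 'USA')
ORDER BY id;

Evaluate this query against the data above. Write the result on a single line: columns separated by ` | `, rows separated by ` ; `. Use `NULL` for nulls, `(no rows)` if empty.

2 | 20 ; 24 | 38

Inner query: suppliers.id where country = 'USA'.
Outer: keep shipments rows whose supplier_id is in that set.
Inner query → {10}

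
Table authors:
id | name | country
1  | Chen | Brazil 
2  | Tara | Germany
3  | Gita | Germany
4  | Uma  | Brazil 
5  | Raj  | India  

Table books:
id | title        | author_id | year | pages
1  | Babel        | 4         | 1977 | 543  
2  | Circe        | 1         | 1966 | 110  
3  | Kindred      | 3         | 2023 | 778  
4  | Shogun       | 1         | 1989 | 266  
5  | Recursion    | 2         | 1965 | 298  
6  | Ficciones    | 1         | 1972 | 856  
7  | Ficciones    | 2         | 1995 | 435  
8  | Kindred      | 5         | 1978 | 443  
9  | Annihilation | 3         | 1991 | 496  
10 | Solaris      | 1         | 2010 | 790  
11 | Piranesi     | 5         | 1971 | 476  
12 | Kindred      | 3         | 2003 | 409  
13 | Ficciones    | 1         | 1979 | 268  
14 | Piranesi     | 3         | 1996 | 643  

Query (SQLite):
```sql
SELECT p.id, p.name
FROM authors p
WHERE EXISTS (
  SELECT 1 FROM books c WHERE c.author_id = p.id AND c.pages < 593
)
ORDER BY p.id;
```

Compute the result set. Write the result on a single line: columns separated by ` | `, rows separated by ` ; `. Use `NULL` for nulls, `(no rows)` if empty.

1 | Chen ; 2 | Tara ; 3 | Gita ; 4 | Uma ; 5 | Raj

For each authors row, check whether any books with matching author_id has pages < 593.
Keep rows where that is true.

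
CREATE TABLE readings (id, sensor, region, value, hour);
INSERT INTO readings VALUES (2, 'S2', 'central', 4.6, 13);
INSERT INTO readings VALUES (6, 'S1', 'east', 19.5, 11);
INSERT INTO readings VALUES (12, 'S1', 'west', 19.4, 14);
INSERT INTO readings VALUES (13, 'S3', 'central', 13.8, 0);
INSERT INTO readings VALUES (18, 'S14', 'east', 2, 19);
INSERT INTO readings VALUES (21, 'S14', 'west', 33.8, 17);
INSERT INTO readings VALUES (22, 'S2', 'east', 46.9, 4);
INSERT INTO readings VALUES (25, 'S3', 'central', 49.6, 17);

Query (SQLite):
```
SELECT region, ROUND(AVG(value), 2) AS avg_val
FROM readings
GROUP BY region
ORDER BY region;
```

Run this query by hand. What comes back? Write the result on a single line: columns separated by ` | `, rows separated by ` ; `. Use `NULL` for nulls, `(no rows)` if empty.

Partition readings by region; compute ROUND(AVG(value), 2) within each group.
  central: ids {2, 13, 25} → ROUND(AVG(value), 2)=22.67
  east: ids {6, 18, 22} → ROUND(AVG(value), 2)=22.8
  west: ids {12, 21} → ROUND(AVG(value), 2)=26.6

central | 22.67 ; east | 22.8 ; west | 26.6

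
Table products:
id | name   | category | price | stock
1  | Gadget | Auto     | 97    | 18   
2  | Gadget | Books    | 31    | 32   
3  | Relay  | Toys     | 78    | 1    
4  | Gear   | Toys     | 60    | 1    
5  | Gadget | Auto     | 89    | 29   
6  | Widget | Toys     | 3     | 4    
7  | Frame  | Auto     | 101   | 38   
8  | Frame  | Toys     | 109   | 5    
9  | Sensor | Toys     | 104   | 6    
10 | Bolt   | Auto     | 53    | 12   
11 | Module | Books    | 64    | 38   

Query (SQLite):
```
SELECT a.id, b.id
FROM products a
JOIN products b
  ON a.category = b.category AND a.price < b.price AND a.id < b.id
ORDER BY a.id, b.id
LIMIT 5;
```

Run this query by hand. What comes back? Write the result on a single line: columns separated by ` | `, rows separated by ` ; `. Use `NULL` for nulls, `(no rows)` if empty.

1 | 7 ; 2 | 11 ; 3 | 8 ; 3 | 9 ; 4 | 8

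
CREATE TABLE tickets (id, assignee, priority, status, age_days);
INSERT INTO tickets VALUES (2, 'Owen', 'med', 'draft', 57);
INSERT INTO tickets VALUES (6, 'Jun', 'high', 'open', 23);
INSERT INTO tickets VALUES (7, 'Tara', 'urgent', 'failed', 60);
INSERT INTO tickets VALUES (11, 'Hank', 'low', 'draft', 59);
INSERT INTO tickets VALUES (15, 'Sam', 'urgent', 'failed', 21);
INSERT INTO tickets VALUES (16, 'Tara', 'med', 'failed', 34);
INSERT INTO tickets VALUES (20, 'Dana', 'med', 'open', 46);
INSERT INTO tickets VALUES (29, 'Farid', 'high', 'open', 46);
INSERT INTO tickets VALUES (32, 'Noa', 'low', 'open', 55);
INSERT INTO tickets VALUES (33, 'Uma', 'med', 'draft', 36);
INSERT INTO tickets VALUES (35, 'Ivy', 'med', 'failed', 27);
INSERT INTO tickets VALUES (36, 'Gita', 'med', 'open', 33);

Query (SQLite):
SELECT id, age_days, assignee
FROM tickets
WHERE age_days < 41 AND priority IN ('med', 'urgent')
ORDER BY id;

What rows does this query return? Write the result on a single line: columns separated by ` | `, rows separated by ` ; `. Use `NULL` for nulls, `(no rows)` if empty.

age_days < 41: ids {6, 15, 16, 33, 35, 36}
priority IN ('med', 'urgent'): ids {2, 7, 15, 16, 20, 33, 35, 36}
Combine with AND.

15 | 21 | Sam ; 16 | 34 | Tara ; 33 | 36 | Uma ; 35 | 27 | Ivy ; 36 | 33 | Gita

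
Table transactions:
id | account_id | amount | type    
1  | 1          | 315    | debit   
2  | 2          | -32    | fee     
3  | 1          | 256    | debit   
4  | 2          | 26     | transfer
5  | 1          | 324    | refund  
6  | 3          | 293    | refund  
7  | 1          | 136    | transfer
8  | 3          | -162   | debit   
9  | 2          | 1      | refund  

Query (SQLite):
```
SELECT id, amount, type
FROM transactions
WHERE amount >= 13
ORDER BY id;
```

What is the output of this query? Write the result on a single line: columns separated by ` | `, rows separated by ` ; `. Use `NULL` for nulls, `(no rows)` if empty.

1 | 315 | debit ; 3 | 256 | debit ; 4 | 26 | transfer ; 5 | 324 | refund ; 6 | 293 | refund ; 7 | 136 | transfer

amount >= 13: ids {1, 3, 4, 5, 6, 7}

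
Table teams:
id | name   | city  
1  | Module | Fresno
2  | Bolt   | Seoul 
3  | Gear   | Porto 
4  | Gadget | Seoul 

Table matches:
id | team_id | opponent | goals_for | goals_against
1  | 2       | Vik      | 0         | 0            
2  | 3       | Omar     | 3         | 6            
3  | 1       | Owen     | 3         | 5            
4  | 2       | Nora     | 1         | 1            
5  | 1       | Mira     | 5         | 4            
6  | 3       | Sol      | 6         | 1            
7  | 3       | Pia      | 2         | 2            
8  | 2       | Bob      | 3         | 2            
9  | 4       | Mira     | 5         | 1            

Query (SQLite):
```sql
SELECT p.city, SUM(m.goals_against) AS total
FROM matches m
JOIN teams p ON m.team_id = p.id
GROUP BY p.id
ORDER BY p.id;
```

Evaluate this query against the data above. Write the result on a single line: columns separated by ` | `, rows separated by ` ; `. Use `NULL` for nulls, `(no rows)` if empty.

Fresno | 9 ; Seoul | 3 ; Porto | 9 ; Seoul | 1

Join each matches row to its teams via team_id.
Group joined rows by teams.id; compute SUM(m.goals_against) per group.
  1: ids {3, 5} → SUM(m.goals_against)=9
  2: ids {1, 4, 8} → SUM(m.goals_against)=3
  3: ids {2, 6, 7} → SUM(m.goals_against)=9
  4: ids {9} → SUM(m.goals_against)=1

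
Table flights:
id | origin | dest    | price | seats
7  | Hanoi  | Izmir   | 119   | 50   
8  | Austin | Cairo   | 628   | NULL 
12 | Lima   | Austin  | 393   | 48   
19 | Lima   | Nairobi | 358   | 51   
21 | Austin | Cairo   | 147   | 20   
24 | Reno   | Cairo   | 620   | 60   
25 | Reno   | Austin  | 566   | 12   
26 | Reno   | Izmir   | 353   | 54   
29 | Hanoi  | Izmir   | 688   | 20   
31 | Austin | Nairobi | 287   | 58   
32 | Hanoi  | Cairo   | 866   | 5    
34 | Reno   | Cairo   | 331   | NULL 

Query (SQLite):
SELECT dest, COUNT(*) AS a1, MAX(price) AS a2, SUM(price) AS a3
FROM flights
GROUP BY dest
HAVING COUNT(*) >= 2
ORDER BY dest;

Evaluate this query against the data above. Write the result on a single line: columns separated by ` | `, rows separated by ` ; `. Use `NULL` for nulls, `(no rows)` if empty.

Group flights by dest.
Per group compute: COUNT(*), MAX(price), SUM(price).
HAVING: drop groups with fewer than 2 rows.
  Austin: ids {12, 25} → COUNT(*)=2, MAX(price)=566, SUM(price)=959
  Cairo: ids {8, 21, 24, 32, 34} → COUNT(*)=5, MAX(price)=866, SUM(price)=2592
  Izmir: ids {7, 26, 29} → COUNT(*)=3, MAX(price)=688, SUM(price)=1160
  Nairobi: ids {19, 31} → COUNT(*)=2, MAX(price)=358, SUM(price)=645

Austin | 2 | 566 | 959 ; Cairo | 5 | 866 | 2592 ; Izmir | 3 | 688 | 1160 ; Nairobi | 2 | 358 | 645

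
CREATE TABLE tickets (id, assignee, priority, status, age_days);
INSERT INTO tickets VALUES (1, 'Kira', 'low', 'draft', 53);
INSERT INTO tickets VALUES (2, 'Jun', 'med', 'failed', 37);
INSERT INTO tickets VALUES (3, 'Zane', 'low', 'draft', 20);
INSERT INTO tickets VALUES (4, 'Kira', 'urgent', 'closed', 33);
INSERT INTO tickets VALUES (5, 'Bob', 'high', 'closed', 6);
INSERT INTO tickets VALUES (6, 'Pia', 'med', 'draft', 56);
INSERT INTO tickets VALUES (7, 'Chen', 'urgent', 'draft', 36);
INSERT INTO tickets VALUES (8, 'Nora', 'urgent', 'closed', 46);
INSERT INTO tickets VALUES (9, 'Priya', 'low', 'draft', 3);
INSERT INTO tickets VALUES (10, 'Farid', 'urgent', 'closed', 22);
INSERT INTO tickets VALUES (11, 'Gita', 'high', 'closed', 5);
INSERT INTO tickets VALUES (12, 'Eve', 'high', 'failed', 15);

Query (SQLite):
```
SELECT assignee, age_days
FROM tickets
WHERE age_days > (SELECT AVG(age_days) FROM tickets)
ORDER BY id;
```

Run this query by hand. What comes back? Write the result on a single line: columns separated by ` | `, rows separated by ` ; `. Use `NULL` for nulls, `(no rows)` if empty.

Scalar subquery: AVG(age_days) over all tickets rows = 27.666667 (≈; comparison uses full precision).
Keep rows where age_days > that value.

Kira | 53 ; Jun | 37 ; Kira | 33 ; Pia | 56 ; Chen | 36 ; Nora | 46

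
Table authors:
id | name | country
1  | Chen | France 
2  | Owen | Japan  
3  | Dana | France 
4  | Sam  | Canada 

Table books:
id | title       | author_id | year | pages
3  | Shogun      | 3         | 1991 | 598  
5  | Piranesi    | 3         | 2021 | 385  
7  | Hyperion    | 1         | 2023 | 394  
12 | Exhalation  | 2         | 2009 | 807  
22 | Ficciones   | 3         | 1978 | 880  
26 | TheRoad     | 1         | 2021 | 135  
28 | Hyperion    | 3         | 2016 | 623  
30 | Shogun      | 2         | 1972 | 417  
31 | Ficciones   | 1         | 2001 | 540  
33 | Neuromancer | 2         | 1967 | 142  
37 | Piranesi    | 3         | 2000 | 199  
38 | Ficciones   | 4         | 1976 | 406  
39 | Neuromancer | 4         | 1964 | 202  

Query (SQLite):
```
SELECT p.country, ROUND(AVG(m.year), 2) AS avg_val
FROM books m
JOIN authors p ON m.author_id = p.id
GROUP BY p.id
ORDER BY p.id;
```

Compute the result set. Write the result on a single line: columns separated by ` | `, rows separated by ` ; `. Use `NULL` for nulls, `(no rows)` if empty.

France | 2015 ; Japan | 1982.67 ; France | 2001.2 ; Canada | 1970

Join each books row to its authors via author_id.
Group joined rows by authors.id; compute ROUND(AVG(m.year), 2) per group.
  1: ids {7, 26, 31} → ROUND(AVG(m.year), 2)=2015
  2: ids {12, 30, 33} → ROUND(AVG(m.year), 2)=1982.67
  3: ids {3, 5, 22, 28, 37} → ROUND(AVG(m.year), 2)=2001.2
  4: ids {38, 39} → ROUND(AVG(m.year), 2)=1970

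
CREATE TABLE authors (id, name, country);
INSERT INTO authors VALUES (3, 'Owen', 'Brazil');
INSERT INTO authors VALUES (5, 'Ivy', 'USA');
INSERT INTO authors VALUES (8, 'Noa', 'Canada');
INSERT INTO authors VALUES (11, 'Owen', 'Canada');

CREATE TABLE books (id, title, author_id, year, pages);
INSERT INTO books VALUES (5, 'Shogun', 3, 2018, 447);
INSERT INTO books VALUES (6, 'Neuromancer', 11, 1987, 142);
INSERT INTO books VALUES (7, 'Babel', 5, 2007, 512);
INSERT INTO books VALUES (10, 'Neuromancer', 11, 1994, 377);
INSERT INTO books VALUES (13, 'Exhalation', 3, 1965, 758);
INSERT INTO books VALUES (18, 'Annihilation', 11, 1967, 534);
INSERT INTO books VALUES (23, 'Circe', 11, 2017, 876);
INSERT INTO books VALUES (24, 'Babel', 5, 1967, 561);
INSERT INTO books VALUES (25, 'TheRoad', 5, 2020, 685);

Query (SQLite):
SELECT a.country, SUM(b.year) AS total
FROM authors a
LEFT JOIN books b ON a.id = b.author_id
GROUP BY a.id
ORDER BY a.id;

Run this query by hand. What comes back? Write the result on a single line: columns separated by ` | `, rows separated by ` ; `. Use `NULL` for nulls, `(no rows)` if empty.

Brazil | 3983 ; USA | 5994 ; Canada | NULL ; Canada | 7965

LEFT JOIN keeps every authors row; unmatched ones get NULL for books columns.
Group by authors.id and compute SUM(b.year). SUM over an all-NULL group is NULL.
  3: ids {5, 13} → SUM(b.year)=3983
  5: ids {7, 24, 25} → SUM(b.year)=5994
  8: ids {—} → SUM(b.year)=NULL
  11: ids {6, 10, 18, 23} → SUM(b.year)=7965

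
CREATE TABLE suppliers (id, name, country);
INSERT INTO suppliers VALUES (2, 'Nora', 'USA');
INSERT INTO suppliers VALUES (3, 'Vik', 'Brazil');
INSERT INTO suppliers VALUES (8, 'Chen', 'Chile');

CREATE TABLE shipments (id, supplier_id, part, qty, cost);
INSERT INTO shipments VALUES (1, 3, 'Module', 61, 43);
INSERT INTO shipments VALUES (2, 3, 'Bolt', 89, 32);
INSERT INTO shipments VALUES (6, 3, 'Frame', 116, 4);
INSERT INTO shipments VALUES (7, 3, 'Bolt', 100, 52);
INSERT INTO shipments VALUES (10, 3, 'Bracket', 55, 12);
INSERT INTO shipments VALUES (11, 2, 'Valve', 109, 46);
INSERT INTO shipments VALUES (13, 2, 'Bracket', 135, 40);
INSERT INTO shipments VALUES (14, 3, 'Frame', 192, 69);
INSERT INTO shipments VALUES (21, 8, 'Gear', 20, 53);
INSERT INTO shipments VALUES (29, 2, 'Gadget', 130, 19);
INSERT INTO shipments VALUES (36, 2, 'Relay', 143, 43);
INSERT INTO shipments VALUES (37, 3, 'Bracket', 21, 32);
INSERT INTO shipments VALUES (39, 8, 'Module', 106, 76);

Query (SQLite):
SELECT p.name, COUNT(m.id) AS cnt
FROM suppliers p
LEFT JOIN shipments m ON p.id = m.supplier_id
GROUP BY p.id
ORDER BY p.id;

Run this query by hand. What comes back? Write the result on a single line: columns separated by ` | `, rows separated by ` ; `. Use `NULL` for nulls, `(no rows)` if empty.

Nora | 4 ; Vik | 7 ; Chen | 2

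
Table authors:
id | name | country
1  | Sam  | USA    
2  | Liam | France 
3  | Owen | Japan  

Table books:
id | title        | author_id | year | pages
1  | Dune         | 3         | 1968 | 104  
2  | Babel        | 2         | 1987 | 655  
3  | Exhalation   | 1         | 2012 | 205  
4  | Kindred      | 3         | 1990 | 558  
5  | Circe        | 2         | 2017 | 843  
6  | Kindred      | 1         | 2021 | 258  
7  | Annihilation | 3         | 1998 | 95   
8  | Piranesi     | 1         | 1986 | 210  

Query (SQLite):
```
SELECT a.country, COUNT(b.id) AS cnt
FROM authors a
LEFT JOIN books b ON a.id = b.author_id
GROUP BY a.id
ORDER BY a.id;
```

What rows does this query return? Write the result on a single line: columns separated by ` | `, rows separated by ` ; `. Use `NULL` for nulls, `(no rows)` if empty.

LEFT JOIN keeps every authors row; unmatched ones get NULL for books columns.
Group by authors.id and compute COUNT(b.id). COUNT(col) of an all-NULL group is 0.
  1: ids {3, 6, 8} → COUNT(b.id)=3
  2: ids {2, 5} → COUNT(b.id)=2
  3: ids {1, 4, 7} → COUNT(b.id)=3

USA | 3 ; France | 2 ; Japan | 3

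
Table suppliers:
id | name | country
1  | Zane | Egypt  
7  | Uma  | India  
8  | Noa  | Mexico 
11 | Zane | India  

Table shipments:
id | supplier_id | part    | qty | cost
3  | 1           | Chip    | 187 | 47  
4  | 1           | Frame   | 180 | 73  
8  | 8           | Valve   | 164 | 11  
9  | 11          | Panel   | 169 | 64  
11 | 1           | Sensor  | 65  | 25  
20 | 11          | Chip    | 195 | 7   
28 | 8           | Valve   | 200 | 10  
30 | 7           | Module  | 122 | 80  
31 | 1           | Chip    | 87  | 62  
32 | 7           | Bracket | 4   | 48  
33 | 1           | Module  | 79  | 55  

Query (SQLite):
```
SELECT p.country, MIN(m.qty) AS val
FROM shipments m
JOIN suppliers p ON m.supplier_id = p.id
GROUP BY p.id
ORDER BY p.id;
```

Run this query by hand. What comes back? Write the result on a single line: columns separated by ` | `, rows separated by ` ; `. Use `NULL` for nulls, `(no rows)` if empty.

Egypt | 65 ; India | 4 ; Mexico | 164 ; India | 169

Join each shipments row to its suppliers via supplier_id.
Group joined rows by suppliers.id; compute MIN(m.qty) per group.
  1: ids {3, 4, 11, 31, 33} → MIN(m.qty)=65
  7: ids {30, 32} → MIN(m.qty)=4
  8: ids {8, 28} → MIN(m.qty)=164
  11: ids {9, 20} → MIN(m.qty)=169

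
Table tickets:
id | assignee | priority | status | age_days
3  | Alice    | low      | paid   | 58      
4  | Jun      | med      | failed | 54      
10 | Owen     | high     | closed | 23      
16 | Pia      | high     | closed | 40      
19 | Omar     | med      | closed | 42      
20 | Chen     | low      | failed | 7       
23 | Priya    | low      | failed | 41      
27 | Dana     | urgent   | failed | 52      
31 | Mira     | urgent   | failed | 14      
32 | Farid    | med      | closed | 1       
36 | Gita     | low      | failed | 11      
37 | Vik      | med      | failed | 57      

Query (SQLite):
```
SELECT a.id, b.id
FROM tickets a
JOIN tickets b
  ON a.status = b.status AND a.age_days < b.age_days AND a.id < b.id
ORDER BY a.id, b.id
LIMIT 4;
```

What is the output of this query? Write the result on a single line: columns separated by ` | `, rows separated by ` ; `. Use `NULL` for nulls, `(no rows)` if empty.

4 | 37 ; 10 | 16 ; 10 | 19 ; 16 | 19

Pairs (a,b) with same status, a.age_days < b.age_days, a.id < b.id.
status groups: closed:{10,16,19,32} failed:{4,20,23,27,31,36,37} paid:{3}
Ordered by (a.id, b.id); first 4.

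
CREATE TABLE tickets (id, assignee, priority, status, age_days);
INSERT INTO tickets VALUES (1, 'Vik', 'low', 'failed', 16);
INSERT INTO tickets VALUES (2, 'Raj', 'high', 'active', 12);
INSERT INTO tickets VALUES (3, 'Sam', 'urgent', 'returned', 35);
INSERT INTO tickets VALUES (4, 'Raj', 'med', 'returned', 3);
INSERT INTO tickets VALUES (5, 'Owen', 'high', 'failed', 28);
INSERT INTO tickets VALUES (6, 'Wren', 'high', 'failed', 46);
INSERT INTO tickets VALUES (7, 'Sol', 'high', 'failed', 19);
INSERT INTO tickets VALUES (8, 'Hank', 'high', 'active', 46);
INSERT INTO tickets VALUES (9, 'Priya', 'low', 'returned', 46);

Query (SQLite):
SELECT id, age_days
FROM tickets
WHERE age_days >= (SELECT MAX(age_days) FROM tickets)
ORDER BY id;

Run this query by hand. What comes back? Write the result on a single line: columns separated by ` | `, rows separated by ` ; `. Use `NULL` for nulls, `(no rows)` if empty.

6 | 46 ; 8 | 46 ; 9 | 46

Scalar subquery: MAX(age_days) over all tickets rows = 46.
Keep rows where age_days >= that value.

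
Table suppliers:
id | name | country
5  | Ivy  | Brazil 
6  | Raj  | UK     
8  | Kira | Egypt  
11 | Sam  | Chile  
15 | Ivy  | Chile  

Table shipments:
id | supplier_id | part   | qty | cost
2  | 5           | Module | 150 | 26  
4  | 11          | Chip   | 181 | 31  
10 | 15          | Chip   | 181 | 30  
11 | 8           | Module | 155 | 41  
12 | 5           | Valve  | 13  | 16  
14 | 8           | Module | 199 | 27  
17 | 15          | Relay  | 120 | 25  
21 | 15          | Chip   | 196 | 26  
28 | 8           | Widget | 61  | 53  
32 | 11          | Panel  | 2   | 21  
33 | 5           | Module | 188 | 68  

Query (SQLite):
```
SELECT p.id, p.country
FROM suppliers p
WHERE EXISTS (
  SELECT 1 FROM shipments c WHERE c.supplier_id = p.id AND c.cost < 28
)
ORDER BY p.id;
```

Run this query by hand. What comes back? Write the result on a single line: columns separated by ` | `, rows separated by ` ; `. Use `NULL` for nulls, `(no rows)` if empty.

For each suppliers row, check whether any shipments with matching supplier_id has cost < 28.
Keep rows where that is true.

5 | Brazil ; 8 | Egypt ; 11 | Chile ; 15 | Chile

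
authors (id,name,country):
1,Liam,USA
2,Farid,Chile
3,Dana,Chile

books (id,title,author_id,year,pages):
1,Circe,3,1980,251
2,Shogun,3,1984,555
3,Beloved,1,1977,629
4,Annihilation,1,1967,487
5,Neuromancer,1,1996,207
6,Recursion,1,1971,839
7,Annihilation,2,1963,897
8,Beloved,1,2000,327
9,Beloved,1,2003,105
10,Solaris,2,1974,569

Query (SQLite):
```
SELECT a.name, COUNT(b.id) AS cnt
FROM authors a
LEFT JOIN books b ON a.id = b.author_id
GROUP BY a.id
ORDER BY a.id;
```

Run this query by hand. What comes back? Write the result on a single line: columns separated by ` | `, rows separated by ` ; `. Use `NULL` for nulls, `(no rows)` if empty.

Liam | 6 ; Farid | 2 ; Dana | 2

LEFT JOIN keeps every authors row; unmatched ones get NULL for books columns.
Group by authors.id and compute COUNT(b.id). COUNT(col) of an all-NULL group is 0.
  1: ids {3, 4, 5, 6, 8, 9} → COUNT(b.id)=6
  2: ids {7, 10} → COUNT(b.id)=2
  3: ids {1, 2} → COUNT(b.id)=2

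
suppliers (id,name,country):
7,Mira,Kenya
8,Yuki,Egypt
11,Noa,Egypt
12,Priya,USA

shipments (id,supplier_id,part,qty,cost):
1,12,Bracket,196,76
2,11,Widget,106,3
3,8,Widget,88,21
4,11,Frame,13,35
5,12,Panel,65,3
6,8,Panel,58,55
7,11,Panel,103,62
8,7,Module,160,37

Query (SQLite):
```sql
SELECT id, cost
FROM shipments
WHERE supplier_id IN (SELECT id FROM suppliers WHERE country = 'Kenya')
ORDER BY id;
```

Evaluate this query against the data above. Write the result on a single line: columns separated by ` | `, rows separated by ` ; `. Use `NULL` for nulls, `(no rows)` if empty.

8 | 37

Inner query: suppliers.id where country = 'Kenya'.
Outer: keep shipments rows whose supplier_id is in that set.
Inner query → {7}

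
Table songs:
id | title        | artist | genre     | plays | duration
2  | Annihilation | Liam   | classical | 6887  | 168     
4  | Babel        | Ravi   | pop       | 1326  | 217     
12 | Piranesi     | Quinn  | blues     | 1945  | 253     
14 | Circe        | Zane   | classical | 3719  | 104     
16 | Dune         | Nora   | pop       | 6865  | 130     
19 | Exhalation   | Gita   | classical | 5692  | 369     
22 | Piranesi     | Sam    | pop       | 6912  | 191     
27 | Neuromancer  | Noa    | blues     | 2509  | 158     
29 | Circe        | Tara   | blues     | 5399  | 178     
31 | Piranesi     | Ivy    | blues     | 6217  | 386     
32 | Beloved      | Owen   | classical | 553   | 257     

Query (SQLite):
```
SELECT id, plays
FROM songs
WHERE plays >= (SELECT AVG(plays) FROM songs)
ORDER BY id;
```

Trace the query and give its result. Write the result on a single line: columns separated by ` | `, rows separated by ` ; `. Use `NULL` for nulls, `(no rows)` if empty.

2 | 6887 ; 16 | 6865 ; 19 | 5692 ; 22 | 6912 ; 29 | 5399 ; 31 | 6217

Scalar subquery: AVG(plays) over all songs rows = 4365.818182 (≈; comparison uses full precision).
Keep rows where plays >= that value.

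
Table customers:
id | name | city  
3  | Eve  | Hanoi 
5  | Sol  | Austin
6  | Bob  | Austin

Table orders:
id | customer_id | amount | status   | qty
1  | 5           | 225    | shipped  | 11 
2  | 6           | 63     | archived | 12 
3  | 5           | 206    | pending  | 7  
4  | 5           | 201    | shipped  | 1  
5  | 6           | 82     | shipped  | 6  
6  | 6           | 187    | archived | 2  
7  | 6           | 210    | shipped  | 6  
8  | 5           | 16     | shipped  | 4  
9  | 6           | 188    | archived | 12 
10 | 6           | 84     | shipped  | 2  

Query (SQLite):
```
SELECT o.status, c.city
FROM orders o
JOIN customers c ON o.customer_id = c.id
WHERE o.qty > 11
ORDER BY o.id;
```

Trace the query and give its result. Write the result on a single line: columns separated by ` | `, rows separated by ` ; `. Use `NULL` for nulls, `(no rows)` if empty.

Each orders row matches the customers row where customer_id = customers.id.
Then keep rows with o.qty > 11.

archived | Austin ; archived | Austin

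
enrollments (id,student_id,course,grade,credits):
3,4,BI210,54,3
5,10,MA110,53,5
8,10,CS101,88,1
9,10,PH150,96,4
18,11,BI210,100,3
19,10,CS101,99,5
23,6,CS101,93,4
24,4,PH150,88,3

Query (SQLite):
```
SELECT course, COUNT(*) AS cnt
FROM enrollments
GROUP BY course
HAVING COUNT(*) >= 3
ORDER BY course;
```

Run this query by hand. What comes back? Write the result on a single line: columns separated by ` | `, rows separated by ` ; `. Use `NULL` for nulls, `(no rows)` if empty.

CS101 | 3

Partition enrollments by course; compute COUNT(*) within each group.
HAVING: keep groups with count ≥ 3.
  BI210: ids {3, 18} → COUNT(*)=2
  CS101: ids {8, 19, 23} → COUNT(*)=3
  MA110: ids {5} → COUNT(*)=1
  PH150: ids {9, 24} → COUNT(*)=2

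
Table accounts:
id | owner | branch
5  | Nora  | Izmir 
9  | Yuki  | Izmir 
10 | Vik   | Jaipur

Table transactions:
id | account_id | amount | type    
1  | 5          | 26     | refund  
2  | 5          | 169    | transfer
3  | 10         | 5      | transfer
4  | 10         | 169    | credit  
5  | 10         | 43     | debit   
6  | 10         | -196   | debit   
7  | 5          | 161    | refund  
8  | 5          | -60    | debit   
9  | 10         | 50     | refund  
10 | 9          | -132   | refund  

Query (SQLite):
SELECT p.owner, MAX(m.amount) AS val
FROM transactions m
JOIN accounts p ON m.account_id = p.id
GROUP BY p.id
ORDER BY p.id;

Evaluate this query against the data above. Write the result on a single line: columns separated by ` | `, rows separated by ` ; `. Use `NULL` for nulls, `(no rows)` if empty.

Join each transactions row to its accounts via account_id.
Group joined rows by accounts.id; compute MAX(m.amount) per group.
  5: ids {1, 2, 7, 8} → MAX(m.amount)=169
  9: ids {10} → MAX(m.amount)=-132
  10: ids {3, 4, 5, 6, 9} → MAX(m.amount)=169

Nora | 169 ; Yuki | -132 ; Vik | 169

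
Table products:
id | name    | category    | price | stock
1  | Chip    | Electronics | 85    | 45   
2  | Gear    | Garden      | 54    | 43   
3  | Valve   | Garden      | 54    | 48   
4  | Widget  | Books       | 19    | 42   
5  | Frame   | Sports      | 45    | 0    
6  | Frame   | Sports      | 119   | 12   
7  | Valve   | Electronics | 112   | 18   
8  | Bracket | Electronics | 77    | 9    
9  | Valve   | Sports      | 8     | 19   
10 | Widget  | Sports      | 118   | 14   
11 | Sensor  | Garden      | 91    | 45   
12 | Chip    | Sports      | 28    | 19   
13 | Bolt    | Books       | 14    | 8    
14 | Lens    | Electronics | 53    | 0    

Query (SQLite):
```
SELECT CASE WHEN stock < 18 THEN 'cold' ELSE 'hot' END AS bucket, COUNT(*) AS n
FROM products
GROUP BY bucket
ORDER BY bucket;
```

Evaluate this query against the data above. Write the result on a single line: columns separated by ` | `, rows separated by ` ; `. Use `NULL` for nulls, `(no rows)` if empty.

Bucket rows by stock < 18 → 'cold' else 'hot'; count each bucket.

cold | 6 ; hot | 8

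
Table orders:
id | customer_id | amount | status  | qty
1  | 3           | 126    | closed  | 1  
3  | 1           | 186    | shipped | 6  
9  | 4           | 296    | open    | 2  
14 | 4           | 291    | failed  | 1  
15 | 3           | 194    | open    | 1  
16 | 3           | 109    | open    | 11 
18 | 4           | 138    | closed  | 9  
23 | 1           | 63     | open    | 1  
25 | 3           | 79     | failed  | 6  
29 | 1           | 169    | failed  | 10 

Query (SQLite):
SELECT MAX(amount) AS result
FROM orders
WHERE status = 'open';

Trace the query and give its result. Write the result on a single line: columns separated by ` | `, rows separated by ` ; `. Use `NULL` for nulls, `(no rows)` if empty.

Rows where status='open' → amount values: [296, 194, 109, 63].
MAX of non-NULL values = 296.

296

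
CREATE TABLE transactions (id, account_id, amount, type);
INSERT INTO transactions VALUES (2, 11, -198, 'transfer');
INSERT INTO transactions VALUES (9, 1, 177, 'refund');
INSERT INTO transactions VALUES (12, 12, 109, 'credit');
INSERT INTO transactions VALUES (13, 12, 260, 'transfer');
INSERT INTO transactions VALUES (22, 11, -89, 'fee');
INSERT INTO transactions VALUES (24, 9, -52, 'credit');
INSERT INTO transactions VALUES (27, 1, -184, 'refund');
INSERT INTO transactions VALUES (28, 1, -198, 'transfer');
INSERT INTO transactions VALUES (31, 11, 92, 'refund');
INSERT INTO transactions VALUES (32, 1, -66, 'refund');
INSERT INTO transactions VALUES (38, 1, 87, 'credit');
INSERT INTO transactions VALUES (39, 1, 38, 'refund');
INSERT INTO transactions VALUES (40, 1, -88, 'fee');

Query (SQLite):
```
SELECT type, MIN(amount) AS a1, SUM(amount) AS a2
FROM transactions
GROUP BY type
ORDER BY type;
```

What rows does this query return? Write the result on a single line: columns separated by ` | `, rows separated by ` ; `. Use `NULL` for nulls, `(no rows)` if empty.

credit | -52 | 144 ; fee | -89 | -177 ; refund | -184 | 57 ; transfer | -198 | -136

Group transactions by type.
Per group compute: MIN(amount), SUM(amount).
  credit: ids {12, 24, 38} → MIN(amount)=-52, SUM(amount)=144
  fee: ids {22, 40} → MIN(amount)=-89, SUM(amount)=-177
  refund: ids {9, 27, 31, 32, 39} → MIN(amount)=-184, SUM(amount)=57
  transfer: ids {2, 13, 28} → MIN(amount)=-198, SUM(amount)=-136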